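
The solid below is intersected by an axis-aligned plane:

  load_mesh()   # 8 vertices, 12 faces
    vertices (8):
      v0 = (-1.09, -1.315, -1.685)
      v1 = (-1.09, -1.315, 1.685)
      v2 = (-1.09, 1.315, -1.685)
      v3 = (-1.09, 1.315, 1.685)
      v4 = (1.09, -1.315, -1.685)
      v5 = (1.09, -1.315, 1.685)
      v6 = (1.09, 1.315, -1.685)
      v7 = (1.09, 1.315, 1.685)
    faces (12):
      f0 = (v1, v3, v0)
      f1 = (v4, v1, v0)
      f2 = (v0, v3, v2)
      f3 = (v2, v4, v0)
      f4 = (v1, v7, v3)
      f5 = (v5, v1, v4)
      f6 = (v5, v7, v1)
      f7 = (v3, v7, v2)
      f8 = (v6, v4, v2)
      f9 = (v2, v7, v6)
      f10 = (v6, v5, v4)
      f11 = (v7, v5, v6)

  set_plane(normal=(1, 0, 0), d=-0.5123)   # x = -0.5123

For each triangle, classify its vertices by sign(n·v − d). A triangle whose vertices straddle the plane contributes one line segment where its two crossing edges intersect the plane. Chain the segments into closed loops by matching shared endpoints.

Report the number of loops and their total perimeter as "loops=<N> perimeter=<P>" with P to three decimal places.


loops=1 perimeter=12.000

Straddling triangles (8 of 12):
  (v4,v1,v0) [+--] → (-0.5123, -1.315, 0.79195)–(-0.5123, -1.315, -1.685)  len=2.4769
  (v2,v4,v0) [-+-] → (-0.5123, 0.61805, -1.685)–(-0.5123, -1.315, -1.685)  len=1.9330
  (v1,v7,v3) [-+-] → (-0.5123, -0.61805, 1.685)–(-0.5123, 1.315, 1.685)  len=1.9330
  (v5,v1,v4) [+-+] → (-0.5123, -1.315, 1.685)–(-0.5123, -1.315, 0.79195)  len=0.8931
  (v5,v7,v1) [++-] → (-0.5123, -0.61805, 1.685)–(-0.5123, -1.315, 1.685)  len=0.6969
  (v3,v7,v2) [-+-] → (-0.5123, 1.315, 1.685)–(-0.5123, 1.315, -0.79195)  len=2.4769
  (v6,v4,v2) [++-] → (-0.5123, 0.61805, -1.685)–(-0.5123, 1.315, -1.685)  len=0.6969
  (v2,v7,v6) [-++] → (-0.5123, 1.315, -0.79195)–(-0.5123, 1.315, -1.685)  len=0.8931

Chained into 1 loop(s):
  loop 1: 8 segments, perimeter = 12.0000
Total perimeter = 12.000


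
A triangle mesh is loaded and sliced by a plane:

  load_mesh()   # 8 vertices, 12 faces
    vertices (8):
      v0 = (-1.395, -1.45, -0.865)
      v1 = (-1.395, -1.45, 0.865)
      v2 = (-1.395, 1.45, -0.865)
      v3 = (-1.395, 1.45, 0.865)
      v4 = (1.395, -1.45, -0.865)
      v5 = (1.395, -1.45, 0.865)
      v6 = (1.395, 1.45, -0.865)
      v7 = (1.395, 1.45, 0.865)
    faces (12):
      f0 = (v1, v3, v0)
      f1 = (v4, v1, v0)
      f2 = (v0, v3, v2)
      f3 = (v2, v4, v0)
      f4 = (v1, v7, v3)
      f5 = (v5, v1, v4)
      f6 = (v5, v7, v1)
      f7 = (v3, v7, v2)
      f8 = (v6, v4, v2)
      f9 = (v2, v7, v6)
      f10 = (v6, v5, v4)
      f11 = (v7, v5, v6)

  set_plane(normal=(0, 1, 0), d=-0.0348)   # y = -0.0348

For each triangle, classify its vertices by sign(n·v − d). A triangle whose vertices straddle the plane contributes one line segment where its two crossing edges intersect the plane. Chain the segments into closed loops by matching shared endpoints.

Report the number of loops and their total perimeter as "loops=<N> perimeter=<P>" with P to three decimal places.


Straddling triangles (8 of 12):
  (v1,v3,v0) [-+-] → (-1.395, -0.0348, 0.865)–(-1.395, -0.0348, -0.02076)  len=0.8858
  (v0,v3,v2) [-++] → (-1.395, -0.0348, -0.02076)–(-1.395, -0.0348, -0.865)  len=0.8442
  (v2,v4,v0) [+--] → (0.03348, -0.0348, -0.865)–(-1.395, -0.0348, -0.865)  len=1.4285
  (v1,v7,v3) [-++] → (-0.03348, -0.0348, 0.865)–(-1.395, -0.0348, 0.865)  len=1.3615
  (v5,v7,v1) [-+-] → (1.395, -0.0348, 0.865)–(-0.03348, -0.0348, 0.865)  len=1.4285
  (v6,v4,v2) [+-+] → (1.395, -0.0348, -0.865)–(0.03348, -0.0348, -0.865)  len=1.3615
  (v6,v5,v4) [+--] → (1.395, -0.0348, 0.02076)–(1.395, -0.0348, -0.865)  len=0.8858
  (v7,v5,v6) [+-+] → (1.395, -0.0348, 0.865)–(1.395, -0.0348, 0.02076)  len=0.8442

Chained into 1 loop(s):
  loop 1: 8 segments, perimeter = 9.0400
Total perimeter = 9.040

loops=1 perimeter=9.040


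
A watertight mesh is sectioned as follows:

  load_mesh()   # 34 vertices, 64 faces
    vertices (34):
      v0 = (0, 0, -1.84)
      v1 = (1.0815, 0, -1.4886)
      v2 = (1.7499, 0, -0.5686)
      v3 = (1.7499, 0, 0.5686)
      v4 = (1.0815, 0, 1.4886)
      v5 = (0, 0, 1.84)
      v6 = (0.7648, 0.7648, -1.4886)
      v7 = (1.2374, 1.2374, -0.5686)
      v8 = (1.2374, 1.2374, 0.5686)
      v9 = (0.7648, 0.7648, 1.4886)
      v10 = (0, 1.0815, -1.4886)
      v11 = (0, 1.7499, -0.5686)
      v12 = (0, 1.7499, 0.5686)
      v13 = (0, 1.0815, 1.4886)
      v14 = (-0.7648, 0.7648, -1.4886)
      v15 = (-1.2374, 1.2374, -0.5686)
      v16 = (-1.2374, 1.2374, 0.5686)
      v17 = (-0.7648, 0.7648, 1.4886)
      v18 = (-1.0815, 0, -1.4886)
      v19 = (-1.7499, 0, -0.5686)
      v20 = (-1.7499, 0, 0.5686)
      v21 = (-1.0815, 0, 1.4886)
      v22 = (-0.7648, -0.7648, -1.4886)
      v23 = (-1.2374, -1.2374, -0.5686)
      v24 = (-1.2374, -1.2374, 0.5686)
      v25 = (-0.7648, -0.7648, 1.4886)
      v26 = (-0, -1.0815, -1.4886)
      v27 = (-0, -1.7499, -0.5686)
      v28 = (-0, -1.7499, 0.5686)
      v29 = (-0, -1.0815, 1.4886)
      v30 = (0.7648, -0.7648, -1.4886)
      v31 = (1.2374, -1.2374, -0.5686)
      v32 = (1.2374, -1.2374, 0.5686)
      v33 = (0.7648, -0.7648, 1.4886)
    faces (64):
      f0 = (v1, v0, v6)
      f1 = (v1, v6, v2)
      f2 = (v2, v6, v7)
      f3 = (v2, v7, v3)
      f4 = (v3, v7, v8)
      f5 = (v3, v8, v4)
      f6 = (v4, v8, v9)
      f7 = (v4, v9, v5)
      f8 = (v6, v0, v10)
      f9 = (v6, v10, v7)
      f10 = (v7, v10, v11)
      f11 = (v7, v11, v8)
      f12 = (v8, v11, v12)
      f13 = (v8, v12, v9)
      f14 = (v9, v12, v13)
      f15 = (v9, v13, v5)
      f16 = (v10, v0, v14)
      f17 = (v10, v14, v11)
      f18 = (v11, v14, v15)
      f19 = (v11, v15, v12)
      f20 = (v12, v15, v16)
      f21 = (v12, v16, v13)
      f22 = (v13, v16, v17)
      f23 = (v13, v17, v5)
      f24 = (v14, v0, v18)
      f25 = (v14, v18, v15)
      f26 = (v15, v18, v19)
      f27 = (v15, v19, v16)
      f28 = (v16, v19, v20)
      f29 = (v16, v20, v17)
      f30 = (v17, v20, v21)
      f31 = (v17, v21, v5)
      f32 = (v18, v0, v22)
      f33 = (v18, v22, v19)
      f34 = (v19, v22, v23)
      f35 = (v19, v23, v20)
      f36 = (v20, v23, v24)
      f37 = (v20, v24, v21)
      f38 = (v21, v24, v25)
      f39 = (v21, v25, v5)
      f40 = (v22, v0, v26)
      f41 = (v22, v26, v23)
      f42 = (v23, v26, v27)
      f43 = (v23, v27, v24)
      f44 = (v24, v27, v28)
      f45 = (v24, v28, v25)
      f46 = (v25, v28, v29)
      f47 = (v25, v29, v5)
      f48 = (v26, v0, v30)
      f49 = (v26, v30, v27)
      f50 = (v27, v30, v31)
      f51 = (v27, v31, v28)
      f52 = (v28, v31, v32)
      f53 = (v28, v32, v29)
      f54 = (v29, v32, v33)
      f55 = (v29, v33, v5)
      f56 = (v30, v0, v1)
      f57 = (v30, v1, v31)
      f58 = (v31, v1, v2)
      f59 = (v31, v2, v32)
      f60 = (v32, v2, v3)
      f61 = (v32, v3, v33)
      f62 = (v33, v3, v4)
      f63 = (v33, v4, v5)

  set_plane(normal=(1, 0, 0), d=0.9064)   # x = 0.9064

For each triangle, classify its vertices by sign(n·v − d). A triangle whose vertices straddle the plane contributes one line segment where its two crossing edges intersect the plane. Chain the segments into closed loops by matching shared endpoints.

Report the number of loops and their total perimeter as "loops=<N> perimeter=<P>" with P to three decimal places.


Straddling triangles (20 of 64):
  (v1,v0,v6) [+--] → (0.9064, 0, -1.54549)–(0.9064, 0.42285, -1.4886)  len=0.4267
  (v1,v6,v2) [+-+] → (0.9064, 0.42285, -1.4886)–(0.9064, 0.654866, -1.35636)  len=0.2671
  (v2,v6,v7) [+-+] → (0.9064, 0.654866, -1.35636)–(0.9064, 0.9064, -1.21295)  len=0.2895
  (v4,v8,v9) [++-] → (0.9064, 0.9064, 1.21295)–(0.9064, 0.42285, 1.4886)  len=0.5566
  (v4,v9,v5) [+--] → (0.9064, 0.42285, 1.4886)–(0.9064, 0, 1.54549)  len=0.4267
  (v6,v10,v7) [--+] → (0.9064, 1.1957, -0.814697)–(0.9064, 0.9064, -1.21295)  len=0.4922
  (v7,v10,v11) [+--] → (0.9064, 1.1957, -0.814697)–(0.9064, 1.37449, -0.5686)  len=0.3042
  (v7,v11,v8) [+-+] → (0.9064, 1.37449, -0.5686)–(0.9064, 1.37449, 0.264403)  len=0.8330
  (v8,v11,v12) [+--] → (0.9064, 1.37449, 0.264403)–(0.9064, 1.37449, 0.5686)  len=0.3042
  (v8,v12,v9) [+--] → (0.9064, 1.37449, 0.5686)–(0.9064, 0.9064, 1.21295)  len=0.7964
  (v27,v30,v31) [--+] → (0.9064, -0.9064, -1.21295)–(0.9064, -1.37449, -0.5686)  len=0.7964
  (v27,v31,v28) [-+-] → (0.9064, -1.37449, -0.5686)–(0.9064, -1.37449, -0.264403)  len=0.3042
  (v28,v31,v32) [-++] → (0.9064, -1.37449, -0.264403)–(0.9064, -1.37449, 0.5686)  len=0.8330
  (v28,v32,v29) [-+-] → (0.9064, -1.37449, 0.5686)–(0.9064, -1.1957, 0.814697)  len=0.3042
  (v29,v32,v33) [-+-] → (0.9064, -1.1957, 0.814697)–(0.9064, -0.9064, 1.21295)  len=0.4922
  (v30,v0,v1) [--+] → (0.9064, 0, -1.54549)–(0.9064, -0.42285, -1.4886)  len=0.4267
  (v30,v1,v31) [-++] → (0.9064, -0.42285, -1.4886)–(0.9064, -0.9064, -1.21295)  len=0.5566
  (v32,v3,v33) [++-] → (0.9064, -0.654866, 1.35636)–(0.9064, -0.9064, 1.21295)  len=0.2895
  (v33,v3,v4) [-++] → (0.9064, -0.654866, 1.35636)–(0.9064, -0.42285, 1.4886)  len=0.2671
  (v33,v4,v5) [-+-] → (0.9064, -0.42285, 1.4886)–(0.9064, 0, 1.54549)  len=0.4267

Chained into 1 loop(s):
  loop 1: 20 segments, perimeter = 9.3932
Total perimeter = 9.393

loops=1 perimeter=9.393


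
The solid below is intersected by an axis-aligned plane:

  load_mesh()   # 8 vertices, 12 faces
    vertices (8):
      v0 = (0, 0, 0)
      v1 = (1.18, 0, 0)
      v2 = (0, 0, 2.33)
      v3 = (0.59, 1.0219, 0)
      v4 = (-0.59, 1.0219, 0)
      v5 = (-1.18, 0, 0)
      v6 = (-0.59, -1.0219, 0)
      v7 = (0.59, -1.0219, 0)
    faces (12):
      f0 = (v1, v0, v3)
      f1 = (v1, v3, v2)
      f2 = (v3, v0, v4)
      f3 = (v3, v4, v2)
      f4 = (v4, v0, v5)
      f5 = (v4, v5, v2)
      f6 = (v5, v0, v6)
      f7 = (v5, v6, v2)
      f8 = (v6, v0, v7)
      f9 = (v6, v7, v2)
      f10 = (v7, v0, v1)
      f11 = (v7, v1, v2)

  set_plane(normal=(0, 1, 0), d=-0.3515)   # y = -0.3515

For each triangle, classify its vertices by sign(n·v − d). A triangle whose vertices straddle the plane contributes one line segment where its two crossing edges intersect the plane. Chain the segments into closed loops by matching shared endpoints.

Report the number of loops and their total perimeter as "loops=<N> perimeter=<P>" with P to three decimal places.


Straddling triangles (6 of 12):
  (v5,v0,v6) [++-] → (-0.202941, -0.3515, 0)–(-0.977059, -0.3515, 0)  len=0.7741
  (v5,v6,v2) [+-+] → (-0.977059, -0.3515, 0)–(-0.202941, -0.3515, 1.52856)  len=1.7134
  (v6,v0,v7) [-+-] → (-0.202941, -0.3515, 0)–(0.202941, -0.3515, 0)  len=0.4059
  (v6,v7,v2) [--+] → (0.202941, -0.3515, 1.52856)–(-0.202941, -0.3515, 1.52856)  len=0.4059
  (v7,v0,v1) [-++] → (0.202941, -0.3515, 0)–(0.977059, -0.3515, 0)  len=0.7741
  (v7,v1,v2) [-++] → (0.977059, -0.3515, 0)–(0.202941, -0.3515, 1.52856)  len=1.7134

Chained into 1 loop(s):
  loop 1: 6 segments, perimeter = 5.7868
Total perimeter = 5.787

loops=1 perimeter=5.787


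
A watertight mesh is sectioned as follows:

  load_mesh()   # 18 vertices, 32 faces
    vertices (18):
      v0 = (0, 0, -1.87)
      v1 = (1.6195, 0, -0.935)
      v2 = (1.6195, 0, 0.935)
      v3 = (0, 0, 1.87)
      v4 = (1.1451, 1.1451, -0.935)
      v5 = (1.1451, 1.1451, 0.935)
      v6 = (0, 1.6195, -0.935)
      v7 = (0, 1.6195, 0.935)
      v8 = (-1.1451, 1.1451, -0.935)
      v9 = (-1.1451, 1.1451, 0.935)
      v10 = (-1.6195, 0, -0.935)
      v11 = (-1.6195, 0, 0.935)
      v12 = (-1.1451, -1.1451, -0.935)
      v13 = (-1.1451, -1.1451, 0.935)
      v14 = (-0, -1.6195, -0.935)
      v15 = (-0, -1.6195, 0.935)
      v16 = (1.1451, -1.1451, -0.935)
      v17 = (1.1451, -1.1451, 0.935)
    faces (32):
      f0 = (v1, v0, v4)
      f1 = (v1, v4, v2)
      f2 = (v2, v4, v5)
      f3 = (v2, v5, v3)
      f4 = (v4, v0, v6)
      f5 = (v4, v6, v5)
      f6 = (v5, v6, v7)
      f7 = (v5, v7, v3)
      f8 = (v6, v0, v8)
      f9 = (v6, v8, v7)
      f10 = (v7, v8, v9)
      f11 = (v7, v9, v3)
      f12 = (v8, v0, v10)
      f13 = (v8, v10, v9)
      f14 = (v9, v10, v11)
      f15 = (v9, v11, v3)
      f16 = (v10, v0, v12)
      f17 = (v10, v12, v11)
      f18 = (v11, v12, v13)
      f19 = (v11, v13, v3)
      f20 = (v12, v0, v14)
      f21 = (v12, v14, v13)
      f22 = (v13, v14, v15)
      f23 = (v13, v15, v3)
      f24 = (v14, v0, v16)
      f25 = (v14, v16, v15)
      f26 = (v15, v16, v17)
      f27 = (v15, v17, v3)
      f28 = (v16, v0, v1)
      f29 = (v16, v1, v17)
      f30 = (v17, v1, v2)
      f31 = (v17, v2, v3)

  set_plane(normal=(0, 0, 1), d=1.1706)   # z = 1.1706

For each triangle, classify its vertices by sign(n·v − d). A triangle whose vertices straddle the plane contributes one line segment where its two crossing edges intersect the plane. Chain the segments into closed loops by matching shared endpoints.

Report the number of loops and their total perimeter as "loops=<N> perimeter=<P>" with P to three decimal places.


loops=1 perimeter=7.417

Straddling triangles (8 of 32):
  (v2,v5,v3) [--+] → (0.856559, 0.856559, 1.1706)–(1.21142, 0, 1.1706)  len=0.9272
  (v5,v7,v3) [--+] → (0, 1.21142, 1.1706)–(0.856559, 0.856559, 1.1706)  len=0.9272
  (v7,v9,v3) [--+] → (-0.856559, 0.856559, 1.1706)–(0, 1.21142, 1.1706)  len=0.9272
  (v9,v11,v3) [--+] → (-1.21142, 0, 1.1706)–(-0.856559, 0.856559, 1.1706)  len=0.9272
  (v11,v13,v3) [--+] → (-0.856559, -0.856559, 1.1706)–(-1.21142, 0, 1.1706)  len=0.9272
  (v13,v15,v3) [--+] → (0, -1.21142, 1.1706)–(-0.856559, -0.856559, 1.1706)  len=0.9272
  (v15,v17,v3) [--+] → (0.856559, -0.856559, 1.1706)–(0, -1.21142, 1.1706)  len=0.9272
  (v17,v2,v3) [--+] → (1.21142, 0, 1.1706)–(0.856559, -0.856559, 1.1706)  len=0.9272

Chained into 1 loop(s):
  loop 1: 8 segments, perimeter = 7.4173
Total perimeter = 7.417


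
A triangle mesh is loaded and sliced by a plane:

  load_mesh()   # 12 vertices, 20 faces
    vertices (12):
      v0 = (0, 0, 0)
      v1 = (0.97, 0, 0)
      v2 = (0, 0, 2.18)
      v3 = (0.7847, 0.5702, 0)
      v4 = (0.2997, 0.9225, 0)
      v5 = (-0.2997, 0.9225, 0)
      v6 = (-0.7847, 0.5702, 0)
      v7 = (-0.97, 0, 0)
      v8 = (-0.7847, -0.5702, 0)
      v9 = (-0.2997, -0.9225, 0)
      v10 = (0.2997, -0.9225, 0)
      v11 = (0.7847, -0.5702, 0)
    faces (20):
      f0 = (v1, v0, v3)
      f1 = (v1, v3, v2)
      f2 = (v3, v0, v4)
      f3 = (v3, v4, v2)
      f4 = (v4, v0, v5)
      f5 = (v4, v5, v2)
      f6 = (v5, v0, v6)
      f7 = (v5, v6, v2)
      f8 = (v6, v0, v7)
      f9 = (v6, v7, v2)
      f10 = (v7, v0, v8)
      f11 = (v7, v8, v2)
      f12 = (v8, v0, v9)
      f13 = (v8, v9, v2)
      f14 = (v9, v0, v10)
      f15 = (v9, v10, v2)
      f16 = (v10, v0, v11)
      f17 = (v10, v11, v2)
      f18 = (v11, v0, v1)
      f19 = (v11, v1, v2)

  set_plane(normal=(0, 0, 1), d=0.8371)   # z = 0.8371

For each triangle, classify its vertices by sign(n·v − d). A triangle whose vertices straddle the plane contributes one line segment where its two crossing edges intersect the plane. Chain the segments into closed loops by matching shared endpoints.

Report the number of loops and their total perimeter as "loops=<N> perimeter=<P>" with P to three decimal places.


Straddling triangles (10 of 20):
  (v1,v3,v2) [--+] → (0.483382, 0.351248, 0.8371)–(0.597529, 0, 0.8371)  len=0.3693
  (v3,v4,v2) [--+] → (0.184618, 0.568268, 0.8371)–(0.483382, 0.351248, 0.8371)  len=0.3693
  (v4,v5,v2) [--+] → (-0.184618, 0.568268, 0.8371)–(0.184618, 0.568268, 0.8371)  len=0.3692
  (v5,v6,v2) [--+] → (-0.483382, 0.351248, 0.8371)–(-0.184618, 0.568268, 0.8371)  len=0.3693
  (v6,v7,v2) [--+] → (-0.597529, 0, 0.8371)–(-0.483382, 0.351248, 0.8371)  len=0.3693
  (v7,v8,v2) [--+] → (-0.483382, -0.351248, 0.8371)–(-0.597529, 0, 0.8371)  len=0.3693
  (v8,v9,v2) [--+] → (-0.184618, -0.568268, 0.8371)–(-0.483382, -0.351248, 0.8371)  len=0.3693
  (v9,v10,v2) [--+] → (0.184618, -0.568268, 0.8371)–(-0.184618, -0.568268, 0.8371)  len=0.3692
  (v10,v11,v2) [--+] → (0.483382, -0.351248, 0.8371)–(0.184618, -0.568268, 0.8371)  len=0.3693
  (v11,v1,v2) [--+] → (0.597529, 0, 0.8371)–(0.483382, -0.351248, 0.8371)  len=0.3693

Chained into 1 loop(s):
  loop 1: 10 segments, perimeter = 3.6929
Total perimeter = 3.693

loops=1 perimeter=3.693


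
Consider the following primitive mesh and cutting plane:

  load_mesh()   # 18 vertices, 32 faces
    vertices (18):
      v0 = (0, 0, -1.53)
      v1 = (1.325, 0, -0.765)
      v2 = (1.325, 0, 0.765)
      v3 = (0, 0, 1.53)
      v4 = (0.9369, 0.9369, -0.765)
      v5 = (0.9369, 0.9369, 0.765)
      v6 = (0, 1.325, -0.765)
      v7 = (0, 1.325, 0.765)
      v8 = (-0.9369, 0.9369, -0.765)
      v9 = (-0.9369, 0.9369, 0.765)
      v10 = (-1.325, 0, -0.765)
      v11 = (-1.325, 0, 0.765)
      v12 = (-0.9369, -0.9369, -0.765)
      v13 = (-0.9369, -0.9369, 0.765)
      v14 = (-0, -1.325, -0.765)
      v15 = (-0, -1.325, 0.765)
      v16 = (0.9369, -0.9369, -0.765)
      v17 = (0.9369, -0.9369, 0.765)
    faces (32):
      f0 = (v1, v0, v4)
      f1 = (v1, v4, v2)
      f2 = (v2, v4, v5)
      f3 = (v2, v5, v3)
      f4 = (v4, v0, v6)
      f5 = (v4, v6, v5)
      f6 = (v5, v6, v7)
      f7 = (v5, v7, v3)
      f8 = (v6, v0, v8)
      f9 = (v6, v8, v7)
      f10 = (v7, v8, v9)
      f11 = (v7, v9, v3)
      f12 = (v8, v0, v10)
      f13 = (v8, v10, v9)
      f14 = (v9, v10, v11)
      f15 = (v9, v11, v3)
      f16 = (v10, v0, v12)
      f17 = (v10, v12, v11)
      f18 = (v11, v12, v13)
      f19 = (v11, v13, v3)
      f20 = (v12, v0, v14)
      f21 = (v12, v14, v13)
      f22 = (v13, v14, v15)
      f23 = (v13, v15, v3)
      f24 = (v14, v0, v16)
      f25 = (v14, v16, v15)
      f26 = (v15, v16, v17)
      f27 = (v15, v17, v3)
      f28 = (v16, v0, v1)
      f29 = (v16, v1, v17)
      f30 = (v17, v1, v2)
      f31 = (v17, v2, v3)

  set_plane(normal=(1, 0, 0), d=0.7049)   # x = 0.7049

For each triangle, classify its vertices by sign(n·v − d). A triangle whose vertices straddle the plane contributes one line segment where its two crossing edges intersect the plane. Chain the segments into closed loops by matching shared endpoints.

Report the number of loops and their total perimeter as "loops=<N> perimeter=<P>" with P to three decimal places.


Straddling triangles (12 of 32):
  (v1,v0,v4) [+-+] → (0.7049, 0, -1.12302)–(0.7049, 0.7049, -0.954433)  len=0.7248
  (v2,v5,v3) [++-] → (0.7049, 0.7049, 0.954433)–(0.7049, 0, 1.12302)  len=0.7248
  (v4,v0,v6) [+--] → (0.7049, 0.7049, -0.954433)–(0.7049, 1.033, -0.765)  len=0.3789
  (v4,v6,v5) [+-+] → (0.7049, 1.033, -0.765)–(0.7049, 1.033, 0.386134)  len=1.1511
  (v5,v6,v7) [+--] → (0.7049, 1.033, 0.386134)–(0.7049, 1.033, 0.765)  len=0.3789
  (v5,v7,v3) [+--] → (0.7049, 1.033, 0.765)–(0.7049, 0.7049, 0.954433)  len=0.3789
  (v14,v0,v16) [--+] → (0.7049, -0.7049, -0.954433)–(0.7049, -1.033, -0.765)  len=0.3789
  (v14,v16,v15) [-+-] → (0.7049, -1.033, -0.765)–(0.7049, -1.033, -0.386134)  len=0.3789
  (v15,v16,v17) [-++] → (0.7049, -1.033, -0.386134)–(0.7049, -1.033, 0.765)  len=1.1511
  (v15,v17,v3) [-+-] → (0.7049, -1.033, 0.765)–(0.7049, -0.7049, 0.954433)  len=0.3789
  (v16,v0,v1) [+-+] → (0.7049, -0.7049, -0.954433)–(0.7049, 0, -1.12302)  len=0.7248
  (v17,v2,v3) [++-] → (0.7049, 0, 1.12302)–(0.7049, -0.7049, 0.954433)  len=0.7248

Chained into 1 loop(s):
  loop 1: 12 segments, perimeter = 7.4746
Total perimeter = 7.475

loops=1 perimeter=7.475


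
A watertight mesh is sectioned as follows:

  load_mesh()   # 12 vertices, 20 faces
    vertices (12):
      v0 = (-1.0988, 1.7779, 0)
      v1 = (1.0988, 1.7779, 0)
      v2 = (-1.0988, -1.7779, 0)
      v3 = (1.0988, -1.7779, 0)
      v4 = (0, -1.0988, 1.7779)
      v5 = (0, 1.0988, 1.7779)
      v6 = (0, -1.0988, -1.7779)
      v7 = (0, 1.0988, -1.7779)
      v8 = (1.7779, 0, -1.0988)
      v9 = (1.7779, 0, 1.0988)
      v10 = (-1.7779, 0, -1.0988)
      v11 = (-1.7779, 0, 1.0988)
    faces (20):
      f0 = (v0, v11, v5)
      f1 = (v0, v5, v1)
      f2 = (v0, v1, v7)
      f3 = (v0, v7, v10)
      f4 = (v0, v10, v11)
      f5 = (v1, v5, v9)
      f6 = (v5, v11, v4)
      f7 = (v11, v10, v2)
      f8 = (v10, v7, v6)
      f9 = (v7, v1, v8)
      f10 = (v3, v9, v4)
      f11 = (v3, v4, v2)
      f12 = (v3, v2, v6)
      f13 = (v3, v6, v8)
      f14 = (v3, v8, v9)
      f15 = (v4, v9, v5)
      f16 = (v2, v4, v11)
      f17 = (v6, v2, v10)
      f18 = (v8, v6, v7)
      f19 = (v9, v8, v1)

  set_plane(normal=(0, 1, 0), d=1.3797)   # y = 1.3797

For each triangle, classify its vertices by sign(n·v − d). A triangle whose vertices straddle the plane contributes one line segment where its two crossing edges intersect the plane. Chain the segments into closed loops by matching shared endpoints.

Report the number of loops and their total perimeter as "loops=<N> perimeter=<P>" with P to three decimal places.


Straddling triangles (8 of 20):
  (v0,v11,v5) [+--] → (-1.2509, 1.3797, 0.246101)–(-0.454503, 1.3797, 1.0425)  len=1.1263
  (v0,v5,v1) [+-+] → (-0.454503, 1.3797, 1.0425)–(0.454503, 1.3797, 1.0425)  len=0.9090
  (v0,v1,v7) [++-] → (0.454503, 1.3797, -1.0425)–(-0.454503, 1.3797, -1.0425)  len=0.9090
  (v0,v7,v10) [+--] → (-0.454503, 1.3797, -1.0425)–(-1.2509, 1.3797, -0.246101)  len=1.1263
  (v0,v10,v11) [+--] → (-1.2509, 1.3797, -0.246101)–(-1.2509, 1.3797, 0.246101)  len=0.4922
  (v1,v5,v9) [+--] → (0.454503, 1.3797, 1.0425)–(1.2509, 1.3797, 0.246101)  len=1.1263
  (v7,v1,v8) [-+-] → (0.454503, 1.3797, -1.0425)–(1.2509, 1.3797, -0.246101)  len=1.1263
  (v9,v8,v1) [--+] → (1.2509, 1.3797, -0.246101)–(1.2509, 1.3797, 0.246101)  len=0.4922

Chained into 1 loop(s):
  loop 1: 8 segments, perimeter = 7.3075
Total perimeter = 7.308

loops=1 perimeter=7.308


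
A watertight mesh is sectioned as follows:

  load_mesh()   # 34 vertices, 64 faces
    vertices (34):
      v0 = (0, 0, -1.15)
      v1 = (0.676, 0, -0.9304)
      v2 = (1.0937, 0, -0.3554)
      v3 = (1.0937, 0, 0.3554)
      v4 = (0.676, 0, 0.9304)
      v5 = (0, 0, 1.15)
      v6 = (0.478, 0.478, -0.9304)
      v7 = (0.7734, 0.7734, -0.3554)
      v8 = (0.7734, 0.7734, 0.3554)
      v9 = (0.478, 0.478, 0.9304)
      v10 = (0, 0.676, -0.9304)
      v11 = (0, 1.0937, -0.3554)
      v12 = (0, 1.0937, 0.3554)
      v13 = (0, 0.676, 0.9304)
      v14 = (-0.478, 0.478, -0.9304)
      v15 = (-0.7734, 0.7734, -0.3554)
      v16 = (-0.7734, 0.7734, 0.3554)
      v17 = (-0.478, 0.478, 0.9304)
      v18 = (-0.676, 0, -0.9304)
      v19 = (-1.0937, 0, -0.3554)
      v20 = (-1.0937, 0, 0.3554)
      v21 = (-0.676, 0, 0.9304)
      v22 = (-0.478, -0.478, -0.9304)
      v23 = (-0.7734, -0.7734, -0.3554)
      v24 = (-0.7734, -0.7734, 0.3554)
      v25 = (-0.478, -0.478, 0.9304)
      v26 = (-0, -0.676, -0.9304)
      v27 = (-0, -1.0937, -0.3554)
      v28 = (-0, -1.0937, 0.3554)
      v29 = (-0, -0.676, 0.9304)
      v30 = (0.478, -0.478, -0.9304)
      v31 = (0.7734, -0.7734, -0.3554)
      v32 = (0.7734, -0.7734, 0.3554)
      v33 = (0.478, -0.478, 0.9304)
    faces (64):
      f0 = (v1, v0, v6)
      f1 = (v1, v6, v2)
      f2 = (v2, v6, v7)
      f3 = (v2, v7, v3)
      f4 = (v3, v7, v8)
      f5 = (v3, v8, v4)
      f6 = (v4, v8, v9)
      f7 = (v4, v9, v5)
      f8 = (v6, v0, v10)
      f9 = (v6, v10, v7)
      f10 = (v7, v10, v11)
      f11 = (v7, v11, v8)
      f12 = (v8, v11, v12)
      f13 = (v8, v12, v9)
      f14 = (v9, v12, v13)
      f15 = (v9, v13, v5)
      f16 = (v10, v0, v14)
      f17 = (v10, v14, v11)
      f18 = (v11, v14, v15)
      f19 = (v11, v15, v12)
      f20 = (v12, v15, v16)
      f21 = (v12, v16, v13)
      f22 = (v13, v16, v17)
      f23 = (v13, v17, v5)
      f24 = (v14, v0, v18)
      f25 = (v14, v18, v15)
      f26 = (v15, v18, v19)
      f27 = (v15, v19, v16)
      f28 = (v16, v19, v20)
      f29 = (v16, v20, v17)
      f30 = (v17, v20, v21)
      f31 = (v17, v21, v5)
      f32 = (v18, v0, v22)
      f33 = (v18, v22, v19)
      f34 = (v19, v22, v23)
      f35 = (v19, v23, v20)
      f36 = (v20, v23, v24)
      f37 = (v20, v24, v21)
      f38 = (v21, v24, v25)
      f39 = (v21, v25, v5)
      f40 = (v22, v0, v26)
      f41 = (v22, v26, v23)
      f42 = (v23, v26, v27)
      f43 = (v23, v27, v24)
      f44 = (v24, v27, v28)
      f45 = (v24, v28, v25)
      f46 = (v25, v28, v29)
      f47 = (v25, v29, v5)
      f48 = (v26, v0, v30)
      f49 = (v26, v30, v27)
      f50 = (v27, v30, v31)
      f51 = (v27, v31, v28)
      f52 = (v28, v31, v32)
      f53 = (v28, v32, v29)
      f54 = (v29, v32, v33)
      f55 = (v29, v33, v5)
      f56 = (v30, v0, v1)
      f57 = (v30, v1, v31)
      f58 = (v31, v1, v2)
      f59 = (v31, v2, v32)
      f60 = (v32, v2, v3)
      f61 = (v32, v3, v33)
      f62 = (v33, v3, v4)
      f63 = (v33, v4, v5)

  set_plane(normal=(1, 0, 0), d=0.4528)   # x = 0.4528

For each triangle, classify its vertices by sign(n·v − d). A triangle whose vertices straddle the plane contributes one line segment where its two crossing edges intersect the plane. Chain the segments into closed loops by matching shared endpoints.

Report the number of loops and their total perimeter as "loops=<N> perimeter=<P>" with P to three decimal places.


Straddling triangles (20 of 64):
  (v1,v0,v6) [+-+] → (0.4528, 0, -1.00291)–(0.4528, 0.4528, -0.941977)  len=0.4569
  (v4,v9,v5) [++-] → (0.4528, 0.4528, 0.941977)–(0.4528, 0, 1.00291)  len=0.4569
  (v6,v0,v10) [+--] → (0.4528, 0.4528, -0.941977)–(0.4528, 0.488438, -0.9304)  len=0.0375
  (v6,v10,v7) [+-+] → (0.4528, 0.488438, -0.9304)–(0.4528, 0.733024, -0.593757)  len=0.4161
  (v7,v10,v11) [+--] → (0.4528, 0.733024, -0.593757)–(0.4528, 0.906175, -0.3554)  len=0.2946
  (v7,v11,v8) [+-+] → (0.4528, 0.906175, -0.3554)–(0.4528, 0.906175, 0.0607498)  len=0.4161
  (v8,v11,v12) [+--] → (0.4528, 0.906175, 0.0607498)–(0.4528, 0.906175, 0.3554)  len=0.2947
  (v8,v12,v9) [+-+] → (0.4528, 0.906175, 0.3554)–(0.4528, 0.510459, 0.900086)  len=0.6733
  (v9,v12,v13) [+--] → (0.4528, 0.510459, 0.900086)–(0.4528, 0.488438, 0.9304)  len=0.0375
  (v9,v13,v5) [+--] → (0.4528, 0.488438, 0.9304)–(0.4528, 0.4528, 0.941977)  len=0.0375
  (v26,v0,v30) [--+] → (0.4528, -0.4528, -0.941977)–(0.4528, -0.488438, -0.9304)  len=0.0375
  (v26,v30,v27) [-+-] → (0.4528, -0.488438, -0.9304)–(0.4528, -0.510459, -0.900086)  len=0.0375
  (v27,v30,v31) [-++] → (0.4528, -0.510459, -0.900086)–(0.4528, -0.906175, -0.3554)  len=0.6733
  (v27,v31,v28) [-+-] → (0.4528, -0.906175, -0.3554)–(0.4528, -0.906175, -0.0607498)  len=0.2947
  (v28,v31,v32) [-++] → (0.4528, -0.906175, -0.0607498)–(0.4528, -0.906175, 0.3554)  len=0.4161
  (v28,v32,v29) [-+-] → (0.4528, -0.906175, 0.3554)–(0.4528, -0.733024, 0.593757)  len=0.2946
  (v29,v32,v33) [-++] → (0.4528, -0.733024, 0.593757)–(0.4528, -0.488438, 0.9304)  len=0.4161
  (v29,v33,v5) [-+-] → (0.4528, -0.488438, 0.9304)–(0.4528, -0.4528, 0.941977)  len=0.0375
  (v30,v0,v1) [+-+] → (0.4528, -0.4528, -0.941977)–(0.4528, 0, -1.00291)  len=0.4569
  (v33,v4,v5) [++-] → (0.4528, 0, 1.00291)–(0.4528, -0.4528, 0.941977)  len=0.4569

Chained into 1 loop(s):
  loop 1: 20 segments, perimeter = 6.2419
Total perimeter = 6.242

loops=1 perimeter=6.242


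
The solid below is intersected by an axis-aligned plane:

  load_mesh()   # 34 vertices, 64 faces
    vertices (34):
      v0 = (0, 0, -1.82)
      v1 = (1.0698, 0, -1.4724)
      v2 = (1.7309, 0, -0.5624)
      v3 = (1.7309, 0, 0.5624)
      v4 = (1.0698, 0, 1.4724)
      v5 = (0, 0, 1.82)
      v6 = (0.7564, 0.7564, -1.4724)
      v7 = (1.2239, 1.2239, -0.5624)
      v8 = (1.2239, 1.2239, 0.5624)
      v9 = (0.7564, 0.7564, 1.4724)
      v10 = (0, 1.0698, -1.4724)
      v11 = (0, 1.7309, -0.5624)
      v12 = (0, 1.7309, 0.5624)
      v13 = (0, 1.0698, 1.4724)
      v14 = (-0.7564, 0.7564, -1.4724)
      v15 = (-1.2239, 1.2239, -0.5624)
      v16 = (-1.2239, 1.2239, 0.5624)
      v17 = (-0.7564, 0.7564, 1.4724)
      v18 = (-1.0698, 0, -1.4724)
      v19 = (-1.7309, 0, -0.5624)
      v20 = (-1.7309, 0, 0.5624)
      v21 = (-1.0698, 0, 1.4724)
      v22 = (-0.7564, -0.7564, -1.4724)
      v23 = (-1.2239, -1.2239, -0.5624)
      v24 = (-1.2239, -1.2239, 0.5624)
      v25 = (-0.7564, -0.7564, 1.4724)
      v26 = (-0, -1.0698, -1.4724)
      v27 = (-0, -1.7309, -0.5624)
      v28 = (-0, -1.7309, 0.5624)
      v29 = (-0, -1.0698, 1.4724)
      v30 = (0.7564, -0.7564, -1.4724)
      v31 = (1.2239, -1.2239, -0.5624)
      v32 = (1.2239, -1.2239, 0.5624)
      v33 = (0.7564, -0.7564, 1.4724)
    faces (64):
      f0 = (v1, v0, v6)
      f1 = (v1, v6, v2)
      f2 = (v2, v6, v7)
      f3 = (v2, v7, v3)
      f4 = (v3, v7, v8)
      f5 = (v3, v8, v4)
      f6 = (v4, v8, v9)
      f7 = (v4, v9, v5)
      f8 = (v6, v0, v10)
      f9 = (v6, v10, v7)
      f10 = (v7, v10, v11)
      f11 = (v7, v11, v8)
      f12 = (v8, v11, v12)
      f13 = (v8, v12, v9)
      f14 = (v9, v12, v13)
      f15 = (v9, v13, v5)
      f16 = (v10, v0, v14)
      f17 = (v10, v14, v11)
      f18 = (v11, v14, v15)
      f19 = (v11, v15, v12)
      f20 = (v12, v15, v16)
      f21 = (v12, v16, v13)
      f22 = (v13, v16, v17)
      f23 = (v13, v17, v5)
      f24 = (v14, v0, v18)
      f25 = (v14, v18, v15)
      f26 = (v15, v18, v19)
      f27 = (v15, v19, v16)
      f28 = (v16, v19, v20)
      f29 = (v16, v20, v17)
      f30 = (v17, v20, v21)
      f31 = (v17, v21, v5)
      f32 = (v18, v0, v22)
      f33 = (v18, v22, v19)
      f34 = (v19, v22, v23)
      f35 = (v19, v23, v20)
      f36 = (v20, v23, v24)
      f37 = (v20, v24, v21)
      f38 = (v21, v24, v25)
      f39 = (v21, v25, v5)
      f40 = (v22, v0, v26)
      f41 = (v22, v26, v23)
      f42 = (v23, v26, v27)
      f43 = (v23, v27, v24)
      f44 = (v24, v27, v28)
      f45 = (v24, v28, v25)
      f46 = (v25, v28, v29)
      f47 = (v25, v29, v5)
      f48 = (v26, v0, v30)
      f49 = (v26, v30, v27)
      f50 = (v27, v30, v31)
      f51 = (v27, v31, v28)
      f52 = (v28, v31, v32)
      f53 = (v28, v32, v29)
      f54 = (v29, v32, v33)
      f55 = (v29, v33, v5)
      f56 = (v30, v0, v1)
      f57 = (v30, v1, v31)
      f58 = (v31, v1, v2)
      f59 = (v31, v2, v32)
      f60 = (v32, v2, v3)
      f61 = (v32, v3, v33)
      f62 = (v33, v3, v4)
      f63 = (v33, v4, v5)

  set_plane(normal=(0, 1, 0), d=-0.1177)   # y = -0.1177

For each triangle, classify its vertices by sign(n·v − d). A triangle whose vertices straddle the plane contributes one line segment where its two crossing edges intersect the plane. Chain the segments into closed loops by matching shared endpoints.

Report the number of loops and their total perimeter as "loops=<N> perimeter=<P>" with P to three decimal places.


loops=1 perimeter=11.023

Straddling triangles (20 of 64):
  (v18,v0,v22) [++-] → (-0.1177, -0.1177, -1.76591)–(-1.02103, -0.1177, -1.4724)  len=0.9498
  (v18,v22,v19) [+-+] → (-1.02103, -0.1177, -1.4724)–(-1.57926, -0.1177, -0.704001)  len=0.9498
  (v19,v22,v23) [+--] → (-1.57926, -0.1177, -0.704001)–(-1.68214, -0.1177, -0.5624)  len=0.1750
  (v19,v23,v20) [+-+] → (-1.68214, -0.1177, -0.5624)–(-1.68214, -0.1177, 0.45423)  len=1.0166
  (v20,v23,v24) [+--] → (-1.68214, -0.1177, 0.45423)–(-1.68214, -0.1177, 0.5624)  len=0.1082
  (v20,v24,v21) [+-+] → (-1.68214, -0.1177, 0.5624)–(-1.08462, -0.1177, 1.38489)  len=1.0166
  (v21,v24,v25) [+--] → (-1.08462, -0.1177, 1.38489)–(-1.02103, -0.1177, 1.4724)  len=0.1082
  (v21,v25,v5) [+-+] → (-1.02103, -0.1177, 1.4724)–(-0.1177, -0.1177, 1.76591)  len=0.9498
  (v22,v0,v26) [-+-] → (-0.1177, -0.1177, -1.76591)–(0, -0.1177, -1.78176)  len=0.1188
  (v25,v29,v5) [--+] → (0, -0.1177, 1.78176)–(-0.1177, -0.1177, 1.76591)  len=0.1188
  (v26,v0,v30) [-+-] → (0, -0.1177, -1.78176)–(0.1177, -0.1177, -1.76591)  len=0.1188
  (v29,v33,v5) [--+] → (0.1177, -0.1177, 1.76591)–(0, -0.1177, 1.78176)  len=0.1188
  (v30,v0,v1) [-++] → (0.1177, -0.1177, -1.76591)–(1.02103, -0.1177, -1.4724)  len=0.9498
  (v30,v1,v31) [-+-] → (1.02103, -0.1177, -1.4724)–(1.08462, -0.1177, -1.38489)  len=0.1082
  (v31,v1,v2) [-++] → (1.08462, -0.1177, -1.38489)–(1.68214, -0.1177, -0.5624)  len=1.0166
  (v31,v2,v32) [-+-] → (1.68214, -0.1177, -0.5624)–(1.68214, -0.1177, -0.45423)  len=0.1082
  (v32,v2,v3) [-++] → (1.68214, -0.1177, -0.45423)–(1.68214, -0.1177, 0.5624)  len=1.0166
  (v32,v3,v33) [-+-] → (1.68214, -0.1177, 0.5624)–(1.57926, -0.1177, 0.704001)  len=0.1750
  (v33,v3,v4) [-++] → (1.57926, -0.1177, 0.704001)–(1.02103, -0.1177, 1.4724)  len=0.9498
  (v33,v4,v5) [-++] → (1.02103, -0.1177, 1.4724)–(0.1177, -0.1177, 1.76591)  len=0.9498

Chained into 1 loop(s):
  loop 1: 20 segments, perimeter = 11.0231
Total perimeter = 11.023


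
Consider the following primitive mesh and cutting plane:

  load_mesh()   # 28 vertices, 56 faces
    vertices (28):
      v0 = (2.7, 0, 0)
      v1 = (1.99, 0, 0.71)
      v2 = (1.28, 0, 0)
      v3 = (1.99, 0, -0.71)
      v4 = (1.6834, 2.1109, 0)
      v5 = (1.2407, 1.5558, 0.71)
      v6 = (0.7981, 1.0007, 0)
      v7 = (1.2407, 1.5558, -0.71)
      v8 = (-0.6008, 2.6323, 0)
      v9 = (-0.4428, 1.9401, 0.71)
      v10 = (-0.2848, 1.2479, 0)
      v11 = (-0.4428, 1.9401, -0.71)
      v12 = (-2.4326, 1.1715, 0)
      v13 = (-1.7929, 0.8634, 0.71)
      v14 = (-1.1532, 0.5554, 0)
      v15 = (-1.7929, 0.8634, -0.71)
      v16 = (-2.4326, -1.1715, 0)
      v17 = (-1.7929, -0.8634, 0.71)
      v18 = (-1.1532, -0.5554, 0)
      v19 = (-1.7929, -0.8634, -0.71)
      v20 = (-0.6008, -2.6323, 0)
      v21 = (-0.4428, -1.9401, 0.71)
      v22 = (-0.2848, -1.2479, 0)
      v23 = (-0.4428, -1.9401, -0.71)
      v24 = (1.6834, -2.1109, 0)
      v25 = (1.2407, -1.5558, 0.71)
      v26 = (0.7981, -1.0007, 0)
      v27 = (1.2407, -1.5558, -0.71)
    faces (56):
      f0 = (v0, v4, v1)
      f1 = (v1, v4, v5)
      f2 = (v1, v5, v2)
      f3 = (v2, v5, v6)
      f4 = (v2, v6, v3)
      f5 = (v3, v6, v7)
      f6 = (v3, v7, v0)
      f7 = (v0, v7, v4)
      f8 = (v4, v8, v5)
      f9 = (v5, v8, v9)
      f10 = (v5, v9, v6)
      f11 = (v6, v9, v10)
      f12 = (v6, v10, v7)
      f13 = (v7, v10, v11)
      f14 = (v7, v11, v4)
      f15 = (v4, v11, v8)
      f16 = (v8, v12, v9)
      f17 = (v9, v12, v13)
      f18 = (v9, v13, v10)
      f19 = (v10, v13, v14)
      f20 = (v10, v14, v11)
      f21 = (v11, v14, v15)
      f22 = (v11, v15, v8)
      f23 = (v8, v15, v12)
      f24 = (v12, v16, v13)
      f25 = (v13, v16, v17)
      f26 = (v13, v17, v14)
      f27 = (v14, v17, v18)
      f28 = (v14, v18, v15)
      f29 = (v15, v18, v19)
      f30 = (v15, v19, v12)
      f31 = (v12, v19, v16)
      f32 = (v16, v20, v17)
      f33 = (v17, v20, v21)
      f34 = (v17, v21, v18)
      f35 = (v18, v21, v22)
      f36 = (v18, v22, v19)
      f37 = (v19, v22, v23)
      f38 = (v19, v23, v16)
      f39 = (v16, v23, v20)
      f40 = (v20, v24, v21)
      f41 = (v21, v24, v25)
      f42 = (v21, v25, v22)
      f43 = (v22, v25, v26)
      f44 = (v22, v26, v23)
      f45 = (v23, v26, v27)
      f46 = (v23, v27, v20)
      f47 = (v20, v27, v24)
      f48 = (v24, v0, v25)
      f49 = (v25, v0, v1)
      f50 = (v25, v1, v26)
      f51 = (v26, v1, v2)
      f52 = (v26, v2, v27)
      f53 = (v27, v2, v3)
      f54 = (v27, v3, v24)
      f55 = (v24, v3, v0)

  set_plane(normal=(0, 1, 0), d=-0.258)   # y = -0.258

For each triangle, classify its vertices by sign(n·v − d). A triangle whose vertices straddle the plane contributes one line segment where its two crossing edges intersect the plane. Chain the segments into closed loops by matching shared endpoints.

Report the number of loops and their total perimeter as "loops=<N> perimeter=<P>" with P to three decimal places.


loops=2 perimeter=7.839

Straddling triangles (16 of 56):
  (v12,v16,v13) [+-+] → (-2.4326, -0.258, 0)–(-2.14543, -0.258, 0.318731)  len=0.4290
  (v13,v16,v17) [+--] → (-2.14543, -0.258, 0.318731)–(-1.7929, -0.258, 0.71)  len=0.5267
  (v13,v17,v14) [+-+] → (-1.7929, -0.258, 0.71)–(-1.51994, -0.258, 0.407044)  len=0.4078
  (v14,v17,v18) [+--] → (-1.51994, -0.258, 0.407044)–(-1.1532, -0.258, 0)  len=0.5479
  (v14,v18,v15) [+-+] → (-1.1532, -0.258, 0)–(-1.28729, -0.258, -0.148826)  len=0.2003
  (v15,v18,v19) [+--] → (-1.28729, -0.258, -0.148826)–(-1.7929, -0.258, -0.71)  len=0.7554
  (v15,v19,v12) [+-+] → (-1.7929, -0.258, -0.71)–(-1.98322, -0.258, -0.498769)  len=0.2843
  (v12,v19,v16) [+--] → (-1.98322, -0.258, -0.498769)–(-2.4326, -0.258, 0)  len=0.6714
  (v24,v0,v25) [-+-] → (2.57575, -0.258, 0)–(2.458, -0.258, 0.11774)  len=0.1665
  (v25,v0,v1) [-++] → (2.458, -0.258, 0.11774)–(1.86574, -0.258, 0.71)  len=0.8376
  (v25,v1,v26) [-+-] → (1.86574, -0.258, 0.71)–(1.6827, -0.258, 0.526948)  len=0.2589
  (v26,v1,v2) [-++] → (1.6827, -0.258, 0.526948)–(1.15576, -0.258, 0)  len=0.7452
  (v26,v2,v27) [-+-] → (1.15576, -0.258, 0)–(1.27348, -0.258, -0.11774)  len=0.1665
  (v27,v2,v3) [-++] → (1.27348, -0.258, -0.11774)–(1.86574, -0.258, -0.71)  len=0.8376
  (v27,v3,v24) [-+-] → (1.86574, -0.258, -0.71)–(1.95253, -0.258, -0.623222)  len=0.1227
  (v24,v3,v0) [-++] → (1.95253, -0.258, -0.623222)–(2.57575, -0.258, 0)  len=0.8814

Chained into 2 loop(s):
  loop 1: 8 segments, perimeter = 3.8227
  loop 2: 8 segments, perimeter = 4.0164
Total perimeter = 7.839


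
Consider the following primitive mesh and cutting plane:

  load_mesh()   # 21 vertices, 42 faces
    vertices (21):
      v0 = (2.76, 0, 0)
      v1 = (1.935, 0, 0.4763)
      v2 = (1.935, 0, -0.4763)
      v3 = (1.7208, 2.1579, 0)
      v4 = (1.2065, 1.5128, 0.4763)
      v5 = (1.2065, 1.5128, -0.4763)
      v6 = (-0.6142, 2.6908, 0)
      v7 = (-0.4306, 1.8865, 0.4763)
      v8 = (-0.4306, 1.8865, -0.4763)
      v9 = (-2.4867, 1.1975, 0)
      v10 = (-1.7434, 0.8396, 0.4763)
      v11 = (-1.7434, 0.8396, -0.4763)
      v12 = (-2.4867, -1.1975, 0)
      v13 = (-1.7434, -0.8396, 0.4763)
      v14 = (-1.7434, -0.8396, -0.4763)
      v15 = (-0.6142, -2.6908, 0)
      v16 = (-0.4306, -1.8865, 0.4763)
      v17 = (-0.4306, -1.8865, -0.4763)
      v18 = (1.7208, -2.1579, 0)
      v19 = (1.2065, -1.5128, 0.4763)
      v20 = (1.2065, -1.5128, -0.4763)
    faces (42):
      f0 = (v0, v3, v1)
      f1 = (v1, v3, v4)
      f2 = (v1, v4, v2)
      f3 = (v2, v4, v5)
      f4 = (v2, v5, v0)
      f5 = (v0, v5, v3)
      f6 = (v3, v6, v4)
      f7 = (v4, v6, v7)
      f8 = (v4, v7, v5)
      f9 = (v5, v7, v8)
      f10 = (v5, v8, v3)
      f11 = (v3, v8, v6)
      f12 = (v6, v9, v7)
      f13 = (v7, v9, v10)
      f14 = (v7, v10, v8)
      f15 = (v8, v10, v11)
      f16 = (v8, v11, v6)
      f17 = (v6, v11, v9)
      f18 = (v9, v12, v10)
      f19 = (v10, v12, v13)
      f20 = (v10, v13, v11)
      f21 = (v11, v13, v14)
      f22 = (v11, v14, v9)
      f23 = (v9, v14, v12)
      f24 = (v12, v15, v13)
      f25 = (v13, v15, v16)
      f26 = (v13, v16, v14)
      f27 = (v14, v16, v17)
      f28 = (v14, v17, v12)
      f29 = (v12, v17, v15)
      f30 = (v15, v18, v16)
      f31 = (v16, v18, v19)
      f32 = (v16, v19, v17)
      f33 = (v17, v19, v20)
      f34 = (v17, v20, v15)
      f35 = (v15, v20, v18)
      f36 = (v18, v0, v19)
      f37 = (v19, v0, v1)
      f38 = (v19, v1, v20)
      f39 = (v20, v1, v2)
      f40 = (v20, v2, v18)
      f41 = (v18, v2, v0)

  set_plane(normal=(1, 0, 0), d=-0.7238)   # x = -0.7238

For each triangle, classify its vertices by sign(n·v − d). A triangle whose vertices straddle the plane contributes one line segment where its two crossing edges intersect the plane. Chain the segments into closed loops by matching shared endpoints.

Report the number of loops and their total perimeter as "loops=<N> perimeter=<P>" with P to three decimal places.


Straddling triangles (12 of 42):
  (v6,v9,v7) [+-+] → (-0.7238, 2.6034, 0)–(-0.7238, 1.78825, 0.40838)  len=0.9117
  (v7,v9,v10) [+--] → (-0.7238, 1.78825, 0.40838)–(-0.7238, 1.65269, 0.4763)  len=0.1516
  (v7,v10,v8) [+-+] → (-0.7238, 1.65269, 0.4763)–(-0.7238, 1.65269, -0.263547)  len=0.7398
  (v8,v10,v11) [+--] → (-0.7238, 1.65269, -0.263547)–(-0.7238, 1.65269, -0.4763)  len=0.2128
  (v8,v11,v6) [+-+] → (-0.7238, 1.65269, -0.4763)–(-0.7238, 2.51112, -0.0462296)  len=0.9601
  (v6,v11,v9) [+--] → (-0.7238, 2.51112, -0.0462296)–(-0.7238, 2.6034, 0)  len=0.1032
  (v12,v15,v13) [-+-] → (-0.7238, -2.6034, 0)–(-0.7238, -2.51112, 0.0462296)  len=0.1032
  (v13,v15,v16) [-++] → (-0.7238, -2.51112, 0.0462296)–(-0.7238, -1.65269, 0.4763)  len=0.9601
  (v13,v16,v14) [-+-] → (-0.7238, -1.65269, 0.4763)–(-0.7238, -1.65269, 0.263547)  len=0.2128
  (v14,v16,v17) [-++] → (-0.7238, -1.65269, 0.263547)–(-0.7238, -1.65269, -0.4763)  len=0.7398
  (v14,v17,v12) [-+-] → (-0.7238, -1.65269, -0.4763)–(-0.7238, -1.78825, -0.40838)  len=0.1516
  (v12,v17,v15) [-++] → (-0.7238, -1.78825, -0.40838)–(-0.7238, -2.6034, 0)  len=0.9117

Chained into 2 loop(s):
  loop 1: 6 segments, perimeter = 3.0793
  loop 2: 6 segments, perimeter = 3.0793
Total perimeter = 6.159

loops=2 perimeter=6.159
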